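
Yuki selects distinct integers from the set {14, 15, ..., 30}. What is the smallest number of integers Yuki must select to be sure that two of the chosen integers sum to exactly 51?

A set avoiding the sum 51 can contain at most one of each pair {x, 51−x}, plus the 7 elements whose complement lies outside the range.
The integers 14, …, 25 (12 of them) are such a set: any two sum to at least 14+15 = 29 and at most 24+25 = 49 < 51.
By pigeonhole, any 13th integer completes one of the 5 pairs, so 13 choices force a sum of 51.

13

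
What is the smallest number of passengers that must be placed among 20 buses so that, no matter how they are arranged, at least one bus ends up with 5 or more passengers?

81

With 80 passengers one could put exactly 4 in each of the 20 buses, and no bus would reach 5.
One more passenger must land in a bus that already has 4, giving it 5.
So 20 × 4 + 1 = 81 passengers are required.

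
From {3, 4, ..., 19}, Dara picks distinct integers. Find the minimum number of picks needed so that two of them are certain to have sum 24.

A set avoiding the sum 24 can contain at most one of each pair {x, 24−x}, plus the 3 elements whose complement lies outside the range or equal to its own complement.
The integers 3, …, 12 (10 of them) are such a set: any two sum to at least 3+4 = 7 and at most 11+12 = 23 < 24.
Pigeonhole: any 11th integer completes one of the 7 pairs, so 11 choices force a sum of 24.

11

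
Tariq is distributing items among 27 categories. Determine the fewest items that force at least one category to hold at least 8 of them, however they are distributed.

With 189 items one could put exactly 7 in each of the 27 categories, and no category would reach 8.
One more item must land in a category that already has 7, giving it 8.
So 27 × 7 + 1 = 190 items are required.

190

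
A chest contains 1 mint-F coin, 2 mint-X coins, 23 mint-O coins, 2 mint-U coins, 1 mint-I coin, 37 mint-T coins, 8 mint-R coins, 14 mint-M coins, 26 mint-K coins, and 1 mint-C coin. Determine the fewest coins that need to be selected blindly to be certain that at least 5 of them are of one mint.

Pigeonhole: put each drawn coin into a box by mint. The largest draw with every box below 5 takes min(count, 4) from each mint; mints with fewer than 4 contribute all they have.
Σ min(cᵢ, 4) = 1 + 2 + 4 + 2 + 1 + 4 + 4 + 4 + 4 + 1 = 27.
Draw number 27 + 1 = 28 must push one box to 5.

28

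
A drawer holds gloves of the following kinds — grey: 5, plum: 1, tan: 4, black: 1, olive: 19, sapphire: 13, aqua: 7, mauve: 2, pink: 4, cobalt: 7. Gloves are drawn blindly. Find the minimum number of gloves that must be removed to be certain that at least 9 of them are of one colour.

By the pigeonhole principle, put each drawn glove into a box by colour. The largest draw with every box below 9 takes min(count, 8) from each colour; colours with fewer than 8 contribute all they have.
Σ min(cᵢ, 8) = 5 + 1 + 4 + 1 + 8 + 8 + 7 + 2 + 4 + 7 = 47.
Draw number 47 + 1 = 48 must push one box to 9.

48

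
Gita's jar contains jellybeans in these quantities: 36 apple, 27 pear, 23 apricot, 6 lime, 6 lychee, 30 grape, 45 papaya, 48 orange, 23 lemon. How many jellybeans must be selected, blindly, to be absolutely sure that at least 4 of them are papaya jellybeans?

203

In the worst case for collecting papaya jellybeans, every non-papaya jellybean comes out first.
There are 36 + 27 + 23 + 6 + 6 + 30 + 48 + 23 = 199 non-papaya jellybeans altogether.
After those, each further jellybean must be papaya, so 199 + 4 = 203 draws guarantee 4 papaya jellybeans.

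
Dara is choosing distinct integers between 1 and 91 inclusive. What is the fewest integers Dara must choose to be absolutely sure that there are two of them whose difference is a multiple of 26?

Integers whose pairwise differences are multiples of 26 are exactly those sharing a remainder mod 26. By the pigeonhole principle, the 26 residue classes mod 26 are the pigeonholes.
With 26 integers one could put 1 in each residue class and have no class reach 2.
The 27th integer pushes some class to 2, so 26·1 + 1 = 27.

27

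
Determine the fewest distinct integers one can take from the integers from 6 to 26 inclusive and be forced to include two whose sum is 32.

12

Two chosen integers sum to 32 exactly when both halves of some pair {x, 32−x} with 6 ≤ x ≤ 32−x ≤ 26 are chosen — 10 such pairs.
The remaining 1 element (those with no distinct partner in range) can never complete a 32-sum, so the worst case takes all of them and one from each pair: 1 + 10 = 11.
By pigeonhole, the 12th integer has to be the second member of some pair, so 11 + 1 = 12.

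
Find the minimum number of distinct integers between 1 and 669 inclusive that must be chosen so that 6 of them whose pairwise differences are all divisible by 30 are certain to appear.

151

Integers whose pairwise differences are multiples of 30 are exactly those sharing a remainder mod 30. The 30 residue classes mod 30 are the pigeonholes.
With 150 integers one could put 5 in each residue class and have no class reach 6.
The 151st integer pushes some class to 6, so 30·5 + 1 = 151.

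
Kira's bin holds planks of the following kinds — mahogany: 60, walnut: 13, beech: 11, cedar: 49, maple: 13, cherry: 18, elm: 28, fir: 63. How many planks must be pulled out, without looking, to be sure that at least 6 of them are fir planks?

In the worst case for collecting fir planks, every non-fir plank comes out first.
There are 60 + 13 + 11 + 49 + 13 + 18 + 28 = 192 non-fir planks altogether.
After those, each further plank must be fir, so 192 + 6 = 198 draws guarantee 6 fir planks.

198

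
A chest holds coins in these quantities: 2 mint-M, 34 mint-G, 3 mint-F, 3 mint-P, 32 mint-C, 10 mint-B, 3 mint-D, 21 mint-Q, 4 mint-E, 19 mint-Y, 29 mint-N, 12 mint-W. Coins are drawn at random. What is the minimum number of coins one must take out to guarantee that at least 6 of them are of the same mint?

51

By pigeonhole, the 12 mints are the holes; the coins drawn are the pigeons.
To avoid 6 of any one mint, the worst case takes at most 5 of each mint, or every coin of a mint that has fewer than 5.
That gives 2 + 5 + 3 + 3 + 5 + 5 + 3 + 5 + 4 + 5 + 5 + 5 = 50 coins with no mint reaching 6.
The next coin forces some mint to 6, so 50 + 1 = 51.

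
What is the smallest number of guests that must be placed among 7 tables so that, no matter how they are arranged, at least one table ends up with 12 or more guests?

With 77 guests one could put exactly 11 in each of the 7 tables, and no table would reach 12.
One more guest must land in a table that already has 11, giving it 12.
So 7 × 11 + 1 = 78 guests are required.

78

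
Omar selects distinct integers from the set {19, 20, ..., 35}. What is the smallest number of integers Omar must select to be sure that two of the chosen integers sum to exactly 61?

13

Two chosen integers sum to 61 exactly when both halves of some pair {x, 61−x} with 26 ≤ x ≤ 61−x ≤ 35 are chosen — 5 such pairs.
The remaining 7 elements (those with no distinct partner in range) can never complete a 61-sum, so the worst case takes all of them and one from each pair: 7 + 5 = 12.
Pigeonhole: the 13th integer has to be the second member of some pair, so 12 + 1 = 13.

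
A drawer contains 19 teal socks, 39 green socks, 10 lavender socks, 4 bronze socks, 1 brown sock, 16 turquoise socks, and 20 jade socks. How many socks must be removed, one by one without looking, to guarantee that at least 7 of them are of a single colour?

By the pigeonhole principle, put each drawn sock into a box by colour. The largest draw with every box below 7 takes min(count, 6) from each colour; colours with fewer than 6 contribute all they have.
Σ min(cᵢ, 6) = 6 + 6 + 6 + 4 + 1 + 6 + 6 = 35.
Draw number 35 + 1 = 36 must push one box to 7.

36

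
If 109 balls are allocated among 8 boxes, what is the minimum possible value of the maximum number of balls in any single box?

14

The 8 boxes are the holes and the 109 balls are the pigeons.
If every box held at most 13 balls, the total would be at most 8 × 13 = 104, which is less than 109.
So some box holds at least ⌈109/8⌉ = 14 balls.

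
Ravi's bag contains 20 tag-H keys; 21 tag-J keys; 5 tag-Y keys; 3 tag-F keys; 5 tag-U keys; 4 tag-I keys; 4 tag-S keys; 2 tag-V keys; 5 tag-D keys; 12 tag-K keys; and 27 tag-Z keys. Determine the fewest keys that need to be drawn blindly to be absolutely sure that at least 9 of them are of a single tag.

61

The 11 tags are the holes; the keys drawn are the pigeons.
To avoid 9 of any one tag, the worst case takes at most 8 of each tag, or every key of a tag that has fewer than 8.
That gives 8 + 8 + 5 + 3 + 5 + 4 + 4 + 2 + 5 + 8 + 8 = 60 keys with no tag reaching 9.
The next key forces some tag to 9, so 60 + 1 = 61.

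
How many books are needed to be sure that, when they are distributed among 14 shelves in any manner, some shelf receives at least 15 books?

197

With 196 books one could put exactly 14 in each of the 14 shelves, and no shelf would reach 15.
By pigeonhole, one more book must land in a shelf that already has 14, giving it 15.
So 14 × 14 + 1 = 197 books are required.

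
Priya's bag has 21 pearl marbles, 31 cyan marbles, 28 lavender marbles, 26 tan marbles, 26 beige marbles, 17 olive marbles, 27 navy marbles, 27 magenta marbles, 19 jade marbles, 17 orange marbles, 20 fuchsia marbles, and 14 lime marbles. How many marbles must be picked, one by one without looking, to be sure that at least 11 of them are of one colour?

121

By the pigeonhole principle, the 12 colours are the holes; the marbles drawn are the pigeons.
To avoid 11 of any one colour, the worst case takes at most 10 of each colour.
That gives 10 + 10 + 10 + 10 + 10 + 10 + 10 + 10 + 10 + 10 + 10 + 10 = 120 marbles with no colour reaching 11.
The next marble forces some colour to 11, so 120 + 1 = 121.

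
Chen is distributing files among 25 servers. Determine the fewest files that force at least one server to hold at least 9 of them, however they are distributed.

With 200 files one could put exactly 8 in each of the 25 servers, and no server would reach 9.
By the pigeonhole principle, one more file must land in a server that already has 8, giving it 9.
So 25 × 8 + 1 = 201 files are required.

201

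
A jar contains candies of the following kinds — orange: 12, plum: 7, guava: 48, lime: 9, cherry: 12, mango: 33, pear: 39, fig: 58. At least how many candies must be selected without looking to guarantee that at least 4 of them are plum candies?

215

In the worst case for collecting plum candies, every non-plum candy comes out first.
There are 12 + 48 + 9 + 12 + 33 + 39 + 58 = 211 non-plum candies altogether.
After those, each further candy must be plum, so 211 + 4 = 215 draws guarantee 4 plum candies.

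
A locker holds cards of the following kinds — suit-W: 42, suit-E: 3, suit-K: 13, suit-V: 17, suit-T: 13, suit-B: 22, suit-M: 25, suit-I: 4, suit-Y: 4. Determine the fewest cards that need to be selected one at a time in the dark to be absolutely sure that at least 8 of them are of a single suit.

By pigeonhole, the 9 suits are the holes; the cards drawn are the pigeons.
To avoid 8 of any one suit, the worst case takes at most 7 of each suit, or every card of a suit that has fewer than 7.
That gives 7 + 3 + 7 + 7 + 7 + 7 + 7 + 4 + 4 = 53 cards with no suit reaching 8.
The next card forces some suit to 8, so 53 + 1 = 54.

54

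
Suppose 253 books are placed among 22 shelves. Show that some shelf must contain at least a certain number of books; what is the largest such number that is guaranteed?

The 22 shelves are the holes and the 253 books are the pigeons.
If every shelf held at most 11 books, the total would be at most 22 × 11 = 242, which is less than 253.
So some shelf holds at least ⌈253/22⌉ = 12 books.

12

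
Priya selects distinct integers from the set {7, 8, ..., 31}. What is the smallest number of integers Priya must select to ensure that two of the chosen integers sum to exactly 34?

Group the elements by complementary pair {x, 34−x}: {7,27}, {8,26}, {9,25}, …, giving 10 two-element pairs, the single value 17 (it cannot pair with itself since the integers are distinct), and 4 integers whose partner 34−x falls outside [7,31].
By the pigeonhole principle, treating each of those 15 groups as a pigeonhole, one can pick one integer per group — 15 integers — with no two summing to 34.
The 16th integer lands in an occupied pair, forcing a sum of 34.

16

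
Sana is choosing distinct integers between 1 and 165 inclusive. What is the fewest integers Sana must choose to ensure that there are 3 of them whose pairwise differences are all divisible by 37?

Integers whose pairwise differences are multiples of 37 are exactly those sharing a remainder mod 37. Pigeonhole: the 37 residue classes mod 37 are the pigeonholes.
With 74 integers one could put 2 in each residue class and have no class reach 3.
The 75th integer pushes some class to 3, so 37·2 + 1 = 75.

75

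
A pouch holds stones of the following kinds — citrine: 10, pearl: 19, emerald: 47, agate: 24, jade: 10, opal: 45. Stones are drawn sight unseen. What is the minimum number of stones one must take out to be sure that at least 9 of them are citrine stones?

154

In the worst case for collecting citrine stones, every non-citrine stone comes out first.
There are 19 + 47 + 24 + 10 + 45 = 145 non-citrine stones altogether.
After those, each further stone must be citrine, so 145 + 9 = 154 draws guarantee 9 citrine stones.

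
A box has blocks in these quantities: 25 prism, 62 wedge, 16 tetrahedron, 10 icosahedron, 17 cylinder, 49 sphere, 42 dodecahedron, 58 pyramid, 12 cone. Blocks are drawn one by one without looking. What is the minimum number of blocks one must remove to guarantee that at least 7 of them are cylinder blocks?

281

In the worst case for collecting cylinder blocks, every non-cylinder block comes out first.
There are 25 + 62 + 16 + 10 + 49 + 42 + 58 + 12 = 274 non-cylinder blocks altogether.
After those, each further block must be cylinder, so 274 + 7 = 281 draws guarantee 7 cylinder blocks.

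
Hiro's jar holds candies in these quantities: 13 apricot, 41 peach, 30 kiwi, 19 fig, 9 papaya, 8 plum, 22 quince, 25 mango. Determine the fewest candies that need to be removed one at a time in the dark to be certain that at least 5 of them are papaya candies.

In the worst case for collecting papaya candies, every non-papaya candy comes out first.
There are 13 + 41 + 30 + 19 + 8 + 22 + 25 = 158 non-papaya candies altogether.
After those, each further candy must be papaya, so 158 + 5 = 163 draws guarantee 5 papaya candies.

163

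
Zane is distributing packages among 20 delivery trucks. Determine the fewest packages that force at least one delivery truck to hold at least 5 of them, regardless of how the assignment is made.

81

With 80 packages one could put exactly 4 in each of the 20 delivery trucks, and no delivery truck would reach 5.
By the pigeonhole principle, one more package must land in a delivery truck that already has 4, giving it 5.
So 20 × 4 + 1 = 81 packages are required.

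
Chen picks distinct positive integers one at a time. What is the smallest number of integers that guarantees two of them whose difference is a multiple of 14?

15

Integers whose pairwise differences are multiples of 14 are exactly those sharing a remainder mod 14. The 14 residue classes mod 14 are the pigeonholes.
With 14 integers one could put 1 in each residue class and have no class reach 2.
The 15th integer pushes some class to 2, so 14·1 + 1 = 15.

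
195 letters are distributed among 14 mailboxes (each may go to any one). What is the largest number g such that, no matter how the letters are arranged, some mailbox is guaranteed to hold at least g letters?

The 14 mailboxes are the holes and the 195 letters are the pigeons.
If every mailbox held at most 13 letters, the total would be at most 14 × 13 = 182, which is less than 195.
So some mailbox holds at least ⌈195/14⌉ = 14 letters.

14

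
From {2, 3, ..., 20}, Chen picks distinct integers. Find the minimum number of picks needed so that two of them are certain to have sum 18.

13

A set avoiding the sum 18 can contain at most one of each pair {x, 18−x}, plus the 5 elements whose complement lies outside the range or equal to its own complement.
The integers 9, …, 20 (12 of them) are such a set: any two sum to at least 9+10 = 19 > 18.
By the pigeonhole principle, any 13th integer completes one of the 7 pairs, so 13 choices force a sum of 18.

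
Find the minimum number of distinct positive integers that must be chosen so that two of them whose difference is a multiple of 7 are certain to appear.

8

Integers whose pairwise differences are multiples of 7 are exactly those sharing a remainder mod 7. The 7 residue classes mod 7 are the pigeonholes.
With 7 integers one could put 1 in each residue class and have no class reach 2.
The 8th integer pushes some class to 2, so 7·1 + 1 = 8.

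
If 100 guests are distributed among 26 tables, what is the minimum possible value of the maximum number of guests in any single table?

The 26 tables are the holes and the 100 guests are the pigeons.
If every table held at most 3 guests, the total would be at most 26 × 3 = 78, which is less than 100.
So some table holds at least ⌈100/26⌉ = 4 guests.

4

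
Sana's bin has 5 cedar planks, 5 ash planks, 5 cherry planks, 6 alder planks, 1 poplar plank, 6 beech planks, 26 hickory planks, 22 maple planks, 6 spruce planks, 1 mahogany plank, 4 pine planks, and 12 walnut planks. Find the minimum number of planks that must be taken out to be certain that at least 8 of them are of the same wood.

An adversary could hand out at most 7 planks per wood (9 woods run out sooner): 5 + 5 + 5 + 6 + 1 + 6 + 7 + 7 + 6 + 1 + 4 + 7 = 60 planks and still no wood has 8.
By the pigeonhole principle, one more plank lands in a wood already at 7, so 61 draws are enough and 60 are not.

61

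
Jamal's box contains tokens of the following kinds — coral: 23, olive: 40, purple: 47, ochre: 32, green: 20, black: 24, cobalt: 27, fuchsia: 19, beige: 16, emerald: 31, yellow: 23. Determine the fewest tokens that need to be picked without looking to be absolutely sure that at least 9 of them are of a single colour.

89

An adversary could hand out at most 8 tokens per colour: 8 + 8 + 8 + 8 + 8 + 8 + 8 + 8 + 8 + 8 + 8 = 88 tokens and still no colour has 9.
One more token lands in a colour already at 8, so 89 draws are enough and 88 are not.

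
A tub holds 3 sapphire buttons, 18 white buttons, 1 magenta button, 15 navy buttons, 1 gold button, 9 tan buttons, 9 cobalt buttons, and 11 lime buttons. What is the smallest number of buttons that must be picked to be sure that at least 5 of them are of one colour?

An adversary could hand out at most 4 buttons per colour (sapphire, magenta, gold run out sooner): 3 + 4 + 1 + 4 + 1 + 4 + 4 + 4 = 25 buttons and still no colour has 5.
By the pigeonhole principle, one more button lands in a colour already at 4, so 26 draws are enough and 25 are not.

26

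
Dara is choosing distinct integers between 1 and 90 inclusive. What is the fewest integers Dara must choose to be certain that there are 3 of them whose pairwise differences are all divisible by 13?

Integers whose pairwise differences are multiples of 13 are exactly those sharing a remainder mod 13. The 13 residue classes mod 13 are the pigeonholes.
With 26 integers one could put 2 in each residue class and have no class reach 3.
The 27th integer pushes some class to 3, so 13·2 + 1 = 27.

27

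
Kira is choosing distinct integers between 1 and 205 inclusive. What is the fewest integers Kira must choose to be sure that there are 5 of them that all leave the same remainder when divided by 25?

By pigeonhole, the 25 residue classes mod 25 are the pigeonholes.
With 100 integers one could put 4 in each residue class and have no class reach 5.
The 101st integer pushes some class to 5, so 25·4 + 1 = 101.

101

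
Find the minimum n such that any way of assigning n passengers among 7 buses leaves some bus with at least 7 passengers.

With 42 passengers one could put exactly 6 in each of the 7 buses, and no bus would reach 7.
One more passenger must land in a bus that already has 6, giving it 7.
So 7 × 6 + 1 = 43 passengers are required.

43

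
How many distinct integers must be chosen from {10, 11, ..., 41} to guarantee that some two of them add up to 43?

21

A set avoiding the sum 43 can contain at most one of each pair {x, 43−x}, plus the 8 elements whose complement lies outside the range.
The integers 22, …, 41 (20 of them) are such a set: any two sum to at least 22+23 = 45 > 43.
Pigeonhole: any 21st integer completes one of the 12 pairs, so 21 choices force a sum of 43.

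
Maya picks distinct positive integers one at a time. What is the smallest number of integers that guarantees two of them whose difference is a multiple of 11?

12

Integers whose pairwise differences are multiples of 11 are exactly those sharing a remainder mod 11. The 11 residue classes mod 11 are the pigeonholes.
With 11 integers one could put 1 in each residue class and have no class reach 2.
The 12th integer pushes some class to 2, so 11·1 + 1 = 12.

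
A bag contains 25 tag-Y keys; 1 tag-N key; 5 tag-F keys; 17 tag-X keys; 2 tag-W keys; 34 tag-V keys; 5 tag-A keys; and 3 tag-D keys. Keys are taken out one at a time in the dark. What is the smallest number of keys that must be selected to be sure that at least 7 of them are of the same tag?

35

Put each drawn key into a box by tag. The largest draw with every box below 7 takes min(count, 6) from each tag; tags with fewer than 6 contribute all they have.
Σ min(cᵢ, 6) = 6 + 1 + 5 + 6 + 2 + 6 + 5 + 3 = 34.
Draw number 34 + 1 = 35 must push one box to 7.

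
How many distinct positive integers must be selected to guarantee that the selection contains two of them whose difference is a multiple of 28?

Integers whose pairwise differences are multiples of 28 are exactly those sharing a remainder mod 28. By the pigeonhole principle, the 28 residue classes mod 28 are the pigeonholes.
With 28 integers one could put 1 in each residue class and have no class reach 2.
The 29th integer pushes some class to 2, so 28·1 + 1 = 29.

29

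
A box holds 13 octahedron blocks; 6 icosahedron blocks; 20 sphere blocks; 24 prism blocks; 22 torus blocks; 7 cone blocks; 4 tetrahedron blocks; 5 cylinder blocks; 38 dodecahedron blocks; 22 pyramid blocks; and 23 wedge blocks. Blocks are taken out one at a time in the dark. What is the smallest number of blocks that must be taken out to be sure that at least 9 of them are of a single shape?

The 11 shapes are the holes; the blocks drawn are the pigeons.
To avoid 9 of any one shape, the worst case takes at most 8 of each shape, or every block of a shape that has fewer than 8.
That gives 8 + 6 + 8 + 8 + 8 + 7 + 4 + 5 + 8 + 8 + 8 = 78 blocks with no shape reaching 9.
The next block forces some shape to 9, so 78 + 1 = 79.

79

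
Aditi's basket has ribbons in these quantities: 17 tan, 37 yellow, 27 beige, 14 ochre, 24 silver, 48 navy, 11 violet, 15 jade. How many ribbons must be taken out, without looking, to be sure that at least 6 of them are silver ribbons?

In the worst case for collecting silver ribbons, every non-silver ribbon comes out first.
There are 17 + 37 + 27 + 14 + 48 + 11 + 15 = 169 non-silver ribbons altogether.
After those, each further ribbon must be silver, so 169 + 6 = 175 draws guarantee 6 silver ribbons.

175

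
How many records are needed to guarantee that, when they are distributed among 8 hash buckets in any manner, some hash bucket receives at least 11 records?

81

With 80 records one could put exactly 10 in each of the 8 hash buckets, and no hash bucket would reach 11.
By pigeonhole, one more record must land in a hash bucket that already has 10, giving it 11.
So 8 × 10 + 1 = 81 records are required.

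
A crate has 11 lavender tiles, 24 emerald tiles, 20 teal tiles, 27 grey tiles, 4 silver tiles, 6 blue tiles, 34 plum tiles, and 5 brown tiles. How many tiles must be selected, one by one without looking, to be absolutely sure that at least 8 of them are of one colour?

51

An adversary could hand out at most 7 tiles per colour (silver, blue, brown run out sooner): 7 + 7 + 7 + 7 + 4 + 6 + 7 + 5 = 50 tiles and still no colour has 8.
Pigeonhole: one more tile lands in a colour already at 7, so 51 draws are enough and 50 are not.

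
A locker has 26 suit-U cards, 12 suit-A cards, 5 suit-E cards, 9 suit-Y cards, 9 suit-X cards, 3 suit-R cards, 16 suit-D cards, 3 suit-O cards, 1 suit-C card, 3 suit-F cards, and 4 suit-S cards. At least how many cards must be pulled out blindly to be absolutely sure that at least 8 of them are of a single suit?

55

Pigeonhole: put each drawn card into a box by suit. The largest draw with every box below 8 takes min(count, 7) from each suit; suits with fewer than 7 contribute all they have.
Σ min(cᵢ, 7) = 7 + 7 + 5 + 7 + 7 + 3 + 7 + 3 + 1 + 3 + 4 = 54.
Draw number 54 + 1 = 55 must push one box to 8.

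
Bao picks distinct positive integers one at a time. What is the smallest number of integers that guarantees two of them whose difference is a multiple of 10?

11

Integers whose pairwise differences are multiples of 10 are exactly those sharing a remainder mod 10. By pigeonhole, the 10 residue classes mod 10 are the pigeonholes.
With 10 integers one could put 1 in each residue class and have no class reach 2.
The 11th integer pushes some class to 2, so 10·1 + 1 = 11.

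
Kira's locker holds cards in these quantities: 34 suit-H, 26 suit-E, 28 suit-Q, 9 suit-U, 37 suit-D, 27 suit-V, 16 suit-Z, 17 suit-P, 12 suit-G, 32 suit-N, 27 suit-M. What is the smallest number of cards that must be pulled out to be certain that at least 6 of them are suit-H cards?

In the worst case for collecting suit-H cards, every non-suit-H card comes out first.
There are 26 + 28 + 9 + 37 + 27 + 16 + 17 + 12 + 32 + 27 = 231 non-suit-H cards altogether.
After those, each further card must be suit-H, so 231 + 6 = 237 draws guarantee 6 suit-H cards.

237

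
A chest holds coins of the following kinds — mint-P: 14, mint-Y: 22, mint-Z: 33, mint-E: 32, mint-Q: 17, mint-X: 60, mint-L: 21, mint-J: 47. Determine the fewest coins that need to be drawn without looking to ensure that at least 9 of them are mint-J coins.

208

In the worst case for collecting mint-J coins, every non-mint-J coin comes out first.
There are 14 + 22 + 33 + 32 + 17 + 60 + 21 = 199 non-mint-J coins altogether.
After those, each further coin must be mint-J, so 199 + 9 = 208 draws guarantee 9 mint-J coins.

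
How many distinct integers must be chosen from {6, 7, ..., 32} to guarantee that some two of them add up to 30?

19

A set avoiding the sum 30 can contain at most one of each pair {x, 30−x}, plus the 9 elements whose complement lies outside the range or equal to its own complement.
The integers 15, …, 32 (18 of them) are such a set: any two sum to at least 15+16 = 31 > 30.
By pigeonhole, any 19th integer completes one of the 9 pairs, so 19 choices force a sum of 30.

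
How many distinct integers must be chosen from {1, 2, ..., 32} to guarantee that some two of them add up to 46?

24

Group the elements by complementary pair {x, 46−x}: {14,32}, {15,31}, {16,30}, …, giving 9 two-element pairs; the single value 23 (it cannot pair with itself since the integers are distinct); and 13 integers whose partner 46−x falls outside [1,32].
Treating each of those 23 groups as a pigeonhole, one can pick one integer per group — 23 integers — with no two summing to 46.
The 24th integer lands in an occupied pair, forcing a sum of 46.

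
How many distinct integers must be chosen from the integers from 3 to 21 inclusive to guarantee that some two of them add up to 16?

Group the elements by complementary pair {x, 16−x}: {3,13}, {4,12}, {5,11}, …, giving 5 two-element pairs, the single value 8 (it cannot pair with itself since the integers are distinct), and 8 integers whose partner 16−x falls outside [3,21].
Treating each of those 14 groups as a pigeonhole, one can pick one integer per group — 14 integers — with no two summing to 16.
The 15th integer lands in an occupied pair, forcing a sum of 16.

15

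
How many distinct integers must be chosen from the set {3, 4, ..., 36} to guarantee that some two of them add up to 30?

23

A set avoiding the sum 30 can contain at most one of each pair {x, 30−x}, plus the 10 elements whose complement lies outside the range or equal to its own complement.
The integers 15, …, 36 (22 of them) are such a set: any two sum to at least 15+16 = 31 > 30.
Any 23rd integer completes one of the 12 pairs, so 23 choices force a sum of 30.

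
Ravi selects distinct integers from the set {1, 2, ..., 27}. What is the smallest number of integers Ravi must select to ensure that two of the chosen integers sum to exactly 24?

Two chosen integers sum to 24 exactly when both halves of some pair {x, 24−x} with 1 ≤ x ≤ 24−x ≤ 23 are chosen — 11 such pairs.
The remaining 5 elements (those with no distinct partner in range) can never complete a 24-sum, so the worst case takes all of them and one from each pair: 5 + 11 = 16.
By pigeonhole, the 17th integer has to be the second member of some pair, so 16 + 1 = 17.

17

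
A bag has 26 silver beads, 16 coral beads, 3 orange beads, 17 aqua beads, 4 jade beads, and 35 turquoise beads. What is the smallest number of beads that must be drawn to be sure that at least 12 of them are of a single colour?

By the pigeonhole principle, the 6 colours are the holes; the beads drawn are the pigeons.
To avoid 12 of any one colour, the worst case takes at most 11 of each colour, or every bead of a colour that has fewer than 11.
That gives 11 + 11 + 3 + 11 + 4 + 11 = 51 beads with no colour reaching 12.
The next bead forces some colour to 12, so 51 + 1 = 52.

52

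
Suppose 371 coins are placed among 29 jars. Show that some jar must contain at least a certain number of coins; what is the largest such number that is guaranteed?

13

Pigeonhole: the 29 jars are the holes and the 371 coins are the pigeons.
If every jar held at most 12 coins, the total would be at most 29 × 12 = 348, which is less than 371.
So some jar holds at least ⌈371/29⌉ = 13 coins.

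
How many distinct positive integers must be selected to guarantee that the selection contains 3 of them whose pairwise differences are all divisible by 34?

Integers whose pairwise differences are multiples of 34 are exactly those sharing a remainder mod 34. The 34 residue classes mod 34 are the pigeonholes.
With 68 integers one could put 2 in each residue class and have no class reach 3.
The 69th integer pushes some class to 3, so 34·2 + 1 = 69.

69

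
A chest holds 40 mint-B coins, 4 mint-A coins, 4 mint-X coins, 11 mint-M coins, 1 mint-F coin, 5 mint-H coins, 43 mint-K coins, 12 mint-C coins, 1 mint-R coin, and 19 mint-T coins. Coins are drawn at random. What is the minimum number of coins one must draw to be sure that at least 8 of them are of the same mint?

Put each drawn coin into a box by mint. The largest draw with every box below 8 takes min(count, 7) from each mint; mints with fewer than 7 contribute all they have.
Σ min(cᵢ, 7) = 7 + 4 + 4 + 7 + 1 + 5 + 7 + 7 + 1 + 7 = 50.
Draw number 50 + 1 = 51 must push one box to 8.

51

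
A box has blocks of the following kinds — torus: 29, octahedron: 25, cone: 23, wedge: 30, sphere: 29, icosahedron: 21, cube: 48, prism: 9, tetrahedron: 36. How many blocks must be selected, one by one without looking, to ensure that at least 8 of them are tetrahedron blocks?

In the worst case for collecting tetrahedron blocks, every non-tetrahedron block comes out first.
There are 29 + 25 + 23 + 30 + 29 + 21 + 48 + 9 = 214 non-tetrahedron blocks altogether.
After those, each further block must be tetrahedron, so 214 + 8 = 222 draws guarantee 8 tetrahedron blocks.

222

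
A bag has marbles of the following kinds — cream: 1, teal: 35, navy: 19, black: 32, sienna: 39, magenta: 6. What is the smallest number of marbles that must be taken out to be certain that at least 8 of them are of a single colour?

Pigeonhole: put each drawn marble into a box by colour. The largest draw with every box below 8 takes min(count, 7) from each colour; colours with fewer than 7 contribute all they have.
Σ min(cᵢ, 7) = 1 + 7 + 7 + 7 + 7 + 6 = 35.
Draw number 35 + 1 = 36 must push one box to 8.

36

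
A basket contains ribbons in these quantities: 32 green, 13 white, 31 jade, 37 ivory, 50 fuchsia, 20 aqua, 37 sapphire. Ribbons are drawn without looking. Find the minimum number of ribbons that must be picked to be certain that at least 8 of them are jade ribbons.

In the worst case for collecting jade ribbons, every non-jade ribbon comes out first.
There are 32 + 13 + 37 + 50 + 20 + 37 = 189 non-jade ribbons altogether.
After those, each further ribbon must be jade, so 189 + 8 = 197 draws guarantee 8 jade ribbons.

197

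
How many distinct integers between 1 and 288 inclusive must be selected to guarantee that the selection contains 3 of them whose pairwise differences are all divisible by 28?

Integers whose pairwise differences are multiples of 28 are exactly those sharing a remainder mod 28. Pigeonhole: the 28 residue classes mod 28 are the pigeonholes.
With 56 integers one could put 2 in each residue class and have no class reach 3.
The 57th integer pushes some class to 3, so 28·2 + 1 = 57.

57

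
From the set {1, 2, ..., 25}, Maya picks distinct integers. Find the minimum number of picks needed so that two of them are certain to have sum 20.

17

Two chosen integers sum to 20 exactly when both halves of some pair {x, 20−x} with 1 ≤ x ≤ 20−x ≤ 19 are chosen — 9 such pairs.
The remaining 7 elements (those with no distinct partner in range) can never complete a 20-sum, so the worst case takes all of them and one from each pair: 7 + 9 = 16.
By pigeonhole, the 17th integer has to be the second member of some pair, so 16 + 1 = 17.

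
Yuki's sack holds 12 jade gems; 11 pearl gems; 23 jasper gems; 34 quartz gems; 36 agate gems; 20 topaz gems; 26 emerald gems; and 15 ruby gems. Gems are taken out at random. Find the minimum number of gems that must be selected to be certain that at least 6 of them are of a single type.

By pigeonhole, the 8 types are the holes; the gems drawn are the pigeons.
To avoid 6 of any one type, the worst case takes at most 5 of each type.
That gives 5 + 5 + 5 + 5 + 5 + 5 + 5 + 5 = 40 gems with no type reaching 6.
The next gem forces some type to 6, so 40 + 1 = 41.

41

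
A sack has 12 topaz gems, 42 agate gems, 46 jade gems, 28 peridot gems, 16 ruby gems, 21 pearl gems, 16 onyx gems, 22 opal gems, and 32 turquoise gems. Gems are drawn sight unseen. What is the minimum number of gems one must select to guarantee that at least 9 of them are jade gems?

In the worst case for collecting jade gems, every non-jade gem comes out first.
There are 12 + 42 + 28 + 16 + 21 + 16 + 22 + 32 = 189 non-jade gems altogether.
After those, each further gem must be jade, so 189 + 9 = 198 draws guarantee 9 jade gems.

198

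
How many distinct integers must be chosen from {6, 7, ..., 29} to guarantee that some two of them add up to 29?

Two chosen integers sum to 29 exactly when both halves of some pair {x, 29−x} with 6 ≤ x ≤ 29−x ≤ 23 are chosen — 9 such pairs.
The remaining 6 elements (those with no distinct partner in range) can never complete a 29-sum, so the worst case takes all of them and one from each pair: 6 + 9 = 15.
By the pigeonhole principle, the 16th integer has to be the second member of some pair, so 15 + 1 = 16.

16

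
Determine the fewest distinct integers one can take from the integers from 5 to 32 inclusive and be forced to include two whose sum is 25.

21

A set avoiding the sum 25 can contain at most one of each pair {x, 25−x}, plus the 12 elements whose complement lies outside the range.
The integers 13, …, 32 (20 of them) are such a set: any two sum to at least 13+14 = 27 > 25.
By the pigeonhole principle, any 21st integer completes one of the 8 pairs, so 21 choices force a sum of 25.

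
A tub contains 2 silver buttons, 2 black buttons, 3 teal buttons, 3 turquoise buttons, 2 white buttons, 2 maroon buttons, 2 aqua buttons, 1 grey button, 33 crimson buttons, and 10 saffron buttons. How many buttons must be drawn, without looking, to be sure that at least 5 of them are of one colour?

26

Put each drawn button into a box by colour. The largest draw with every box below 5 takes min(count, 4) from each colour; colours with fewer than 4 contribute all they have.
Σ min(cᵢ, 4) = 2 + 2 + 3 + 3 + 2 + 2 + 2 + 1 + 4 + 4 = 25.
Draw number 25 + 1 = 26 must push one box to 5.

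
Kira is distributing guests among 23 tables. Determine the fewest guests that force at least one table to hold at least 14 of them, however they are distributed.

With 299 guests one could put exactly 13 in each of the 23 tables, and no table would reach 14.
One more guest must land in a table that already has 13, giving it 14.
So 23 × 13 + 1 = 300 guests are required.

300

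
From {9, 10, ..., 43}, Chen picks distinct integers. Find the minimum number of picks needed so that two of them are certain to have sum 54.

Two chosen integers sum to 54 exactly when both halves of some pair {x, 54−x} with 11 ≤ x ≤ 54−x ≤ 43 are chosen — 16 such pairs.
The remaining 3 elements (those with no distinct partner in range) can never complete a 54-sum, so the worst case takes all of them and one from each pair: 3 + 16 = 19.
The 20th integer has to be the second member of some pair, so 19 + 1 = 20.

20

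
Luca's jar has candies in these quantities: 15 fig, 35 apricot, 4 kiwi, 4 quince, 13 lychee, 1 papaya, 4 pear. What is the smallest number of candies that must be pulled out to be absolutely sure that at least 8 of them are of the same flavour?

An adversary could hand out at most 7 candies per flavour (4 flavours run out sooner): 7 + 7 + 4 + 4 + 7 + 1 + 4 = 34 candies and still no flavour has 8.
One more candy lands in a flavour already at 7, so 35 draws are enough and 34 are not.

35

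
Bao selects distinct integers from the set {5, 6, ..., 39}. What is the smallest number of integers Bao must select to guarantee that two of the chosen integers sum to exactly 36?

A set avoiding the sum 36 can contain at most one of each pair {x, 36−x}, plus the 9 elements whose complement lies outside the range or equal to its own complement.
The integers 18, …, 39 (22 of them) are such a set: any two sum to at least 18+19 = 37 > 36.
By the pigeonhole principle, any 23rd integer completes one of the 13 pairs, so 23 choices force a sum of 36.

23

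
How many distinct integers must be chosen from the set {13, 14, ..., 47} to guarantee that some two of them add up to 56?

Two chosen integers sum to 56 exactly when both halves of some pair {x, 56−x} with 13 ≤ x ≤ 56−x ≤ 43 are chosen — 15 such pairs.
The remaining 5 elements (those with no distinct partner in range) can never complete a 56-sum, so the worst case takes all of them and one from each pair: 5 + 15 = 20.
By the pigeonhole principle, the 21st integer has to be the second member of some pair, so 20 + 1 = 21.

21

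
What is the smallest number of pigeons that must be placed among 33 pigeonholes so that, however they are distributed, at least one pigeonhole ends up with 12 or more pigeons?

With 363 pigeons one could put exactly 11 in each of the 33 pigeonholes, and no pigeonhole would reach 12.
By the pigeonhole principle, one more pigeon must land in a pigeonhole that already has 11, giving it 12.
So 33 × 11 + 1 = 364 pigeons are required.

364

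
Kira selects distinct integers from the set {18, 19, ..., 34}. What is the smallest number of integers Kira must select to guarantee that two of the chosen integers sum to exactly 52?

A set avoiding the sum 52 can contain at most one of each pair {x, 52−x}, plus the 1 element equal to its own complement.
The integers 26, …, 34 (9 of them) are such a set: any two sum to at least 26+27 = 53 > 52.
Any 10th integer completes one of the 8 pairs, so 10 choices force a sum of 52.

10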